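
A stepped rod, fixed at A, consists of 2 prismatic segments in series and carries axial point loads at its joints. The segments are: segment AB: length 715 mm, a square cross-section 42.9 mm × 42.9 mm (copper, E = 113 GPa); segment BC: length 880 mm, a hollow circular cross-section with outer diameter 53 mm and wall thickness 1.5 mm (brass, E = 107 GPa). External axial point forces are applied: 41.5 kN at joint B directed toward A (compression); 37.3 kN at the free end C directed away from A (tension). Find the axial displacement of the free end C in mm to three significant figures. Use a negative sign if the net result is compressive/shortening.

Internal axial forces (sectioning from the free end, tension +): N_BC = 37.3 kN, N_AB = -4.2 kN.
A_AB = 1840 mm².
A_BC = 242.7 mm².
δ_AB = -4200·715/(1840·113000) = -0.01444 mm
δ_BC = 37300·880/(242.7·107000) = 1.264 mm
δ = Σδ_i = 1.25 mm.

1.25 mm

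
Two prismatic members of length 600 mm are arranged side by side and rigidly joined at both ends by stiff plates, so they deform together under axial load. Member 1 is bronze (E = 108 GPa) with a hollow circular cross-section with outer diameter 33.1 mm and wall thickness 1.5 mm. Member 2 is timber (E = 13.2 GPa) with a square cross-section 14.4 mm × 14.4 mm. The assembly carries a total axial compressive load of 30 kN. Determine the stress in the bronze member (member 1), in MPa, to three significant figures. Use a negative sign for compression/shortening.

A_1 = 148.9 mm².
A_2 = 207.4 mm².
Equal strain + equilibrium ⇒ each member carries load in proportion to AE: A₁E₁ = 16080000 N, A₂E₂ = 2737000 N, ΣAE = 18820000 N.
σ₁ = P·E₁/ΣAE = -30000·108000/18820000 = -172.2 MPa.

-172 MPa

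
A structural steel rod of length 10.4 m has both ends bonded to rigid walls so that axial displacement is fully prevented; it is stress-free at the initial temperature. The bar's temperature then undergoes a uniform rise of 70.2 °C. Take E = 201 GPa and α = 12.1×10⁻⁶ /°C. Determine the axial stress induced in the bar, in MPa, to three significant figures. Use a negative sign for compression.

Free thermal expansion αLΔT = 12.1e-6 · 10400 · 70.2 = 8.834 mm.
The walls impose strain ε = −(8.834)/10400 = -8.4942e-04; σ = Eε = 201000 · -8.4942e-04 = -170.7 MPa.

-171 MPa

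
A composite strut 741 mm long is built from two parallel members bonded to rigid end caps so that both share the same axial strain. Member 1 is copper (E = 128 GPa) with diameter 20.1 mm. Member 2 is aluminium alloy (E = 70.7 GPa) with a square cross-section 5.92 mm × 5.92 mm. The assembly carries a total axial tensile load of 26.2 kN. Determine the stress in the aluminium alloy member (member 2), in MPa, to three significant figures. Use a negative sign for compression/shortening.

A_1 = 317.3 mm².
A_2 = 35.05 mm².
Equal strain + equilibrium ⇒ each member carries load in proportion to AE: A₁E₁ = 40620000 N, A₂E₂ = 2478000 N, ΣAE = 43090000 N.
σ₂ = P·E₂/ΣAE = 26200·70700/43090000 = 42.98 MPa.

43.0 MPa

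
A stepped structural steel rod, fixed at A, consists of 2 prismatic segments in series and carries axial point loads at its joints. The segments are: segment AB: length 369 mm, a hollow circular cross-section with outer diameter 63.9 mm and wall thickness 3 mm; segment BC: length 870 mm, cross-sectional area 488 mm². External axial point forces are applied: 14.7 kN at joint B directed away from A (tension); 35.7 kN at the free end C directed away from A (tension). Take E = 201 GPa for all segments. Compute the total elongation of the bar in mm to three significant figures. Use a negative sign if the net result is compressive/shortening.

0.478 mm

Internal axial forces (sectioning from the free end, tension +): N_BC = 35.7 kN, N_AB = 50.4 kN.
A_AB = 574 mm².
δ_AB = 50400·369/(574·201000) = 0.1612 mm
δ_BC = 35700·870/(488·201000) = 0.3166 mm
δ = Σδ_i = 0.4778 mm.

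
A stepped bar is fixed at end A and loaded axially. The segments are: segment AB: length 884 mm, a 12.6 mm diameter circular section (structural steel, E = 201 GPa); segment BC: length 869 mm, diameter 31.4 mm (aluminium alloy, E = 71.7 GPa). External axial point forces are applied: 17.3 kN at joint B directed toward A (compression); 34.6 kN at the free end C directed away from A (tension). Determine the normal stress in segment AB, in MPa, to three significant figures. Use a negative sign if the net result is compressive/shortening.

139 MPa

Internal axial forces (sectioning from the free end, tension +): N_BC = 34.6 kN, N_AB = 17.3 kN.
A_AB = 124.7 mm².
σ_AB = N_AB/A_AB = 17300/124.7 = 138.7 MPa.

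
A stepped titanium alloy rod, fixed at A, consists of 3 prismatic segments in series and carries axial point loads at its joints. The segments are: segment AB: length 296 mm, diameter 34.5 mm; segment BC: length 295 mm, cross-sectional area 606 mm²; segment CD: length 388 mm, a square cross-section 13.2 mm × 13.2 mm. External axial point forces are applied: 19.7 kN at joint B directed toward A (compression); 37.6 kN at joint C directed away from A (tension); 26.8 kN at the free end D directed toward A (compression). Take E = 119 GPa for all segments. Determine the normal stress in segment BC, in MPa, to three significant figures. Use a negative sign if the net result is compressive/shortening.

17.8 MPa

Internal axial forces (sectioning from the free end, tension +): N_CD = -26.8 kN, N_BC = 10.8 kN, N_AB = -8.9 kN.
σ_BC = N_BC/A_BC = 10800/606 = 17.82 MPa.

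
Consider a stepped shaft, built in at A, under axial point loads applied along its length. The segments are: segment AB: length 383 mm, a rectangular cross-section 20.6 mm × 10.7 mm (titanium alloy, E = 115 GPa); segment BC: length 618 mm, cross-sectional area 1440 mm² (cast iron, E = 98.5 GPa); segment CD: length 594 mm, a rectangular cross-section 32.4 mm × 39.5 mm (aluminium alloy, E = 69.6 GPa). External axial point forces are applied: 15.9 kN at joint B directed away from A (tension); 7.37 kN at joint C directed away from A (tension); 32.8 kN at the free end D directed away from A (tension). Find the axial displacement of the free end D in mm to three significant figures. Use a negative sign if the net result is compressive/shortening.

1.24 mm

Internal axial forces (sectioning from the free end, tension +): N_CD = 32.8 kN, N_BC = 40.17 kN, N_AB = 56.07 kN.
A_AB = 220.4 mm².
A_CD = 1280 mm².
δ_AB = 56070·383/(220.4·115000) = 0.8472 mm
δ_BC = 40170·618/(1440·98500) = 0.175 mm
δ_CD = 32800·594/(1280·69600) = 0.2187 mm
δ = Σδ_i = 1.241 mm.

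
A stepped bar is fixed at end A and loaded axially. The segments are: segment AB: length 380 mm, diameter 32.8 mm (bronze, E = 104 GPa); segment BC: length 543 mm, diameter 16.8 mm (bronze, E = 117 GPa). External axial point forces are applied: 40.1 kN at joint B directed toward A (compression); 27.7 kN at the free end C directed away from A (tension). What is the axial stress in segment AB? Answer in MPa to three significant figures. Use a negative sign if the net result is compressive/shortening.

-14.7 MPa

Internal axial forces (sectioning from the free end, tension +): N_BC = 27.7 kN, N_AB = -12.4 kN.
A_AB = 845 mm².
σ_AB = N_AB/A_AB = -12400/845 = -14.68 MPa.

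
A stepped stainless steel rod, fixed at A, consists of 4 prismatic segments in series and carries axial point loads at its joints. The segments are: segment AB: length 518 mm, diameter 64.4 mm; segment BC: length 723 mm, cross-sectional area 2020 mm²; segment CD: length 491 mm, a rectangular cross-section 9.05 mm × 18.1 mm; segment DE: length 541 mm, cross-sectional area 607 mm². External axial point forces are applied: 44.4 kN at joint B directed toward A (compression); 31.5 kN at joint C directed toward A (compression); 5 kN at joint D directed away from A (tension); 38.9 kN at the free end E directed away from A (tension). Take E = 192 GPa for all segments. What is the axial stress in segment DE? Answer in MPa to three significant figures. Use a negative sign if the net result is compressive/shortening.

64.1 MPa

Internal axial forces (sectioning from the free end, tension +): N_DE = 38.9 kN, N_CD = 43.9 kN, N_BC = 12.4 kN, N_AB = -32 kN.
σ_DE = N_DE/A_DE = 38900/607 = 64.09 MPa.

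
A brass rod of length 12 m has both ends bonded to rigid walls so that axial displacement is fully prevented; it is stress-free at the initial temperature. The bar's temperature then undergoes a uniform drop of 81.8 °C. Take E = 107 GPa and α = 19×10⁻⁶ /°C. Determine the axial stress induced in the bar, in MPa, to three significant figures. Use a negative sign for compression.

166 MPa

Free thermal expansion αLΔT = 19e-6 · 12000 · -81.8 = -18.65 mm.
The walls impose strain ε = −(-18.65)/12000 = 1.5542e-03; σ = Eε = 107000 · 1.5542e-03 = 166.3 MPa.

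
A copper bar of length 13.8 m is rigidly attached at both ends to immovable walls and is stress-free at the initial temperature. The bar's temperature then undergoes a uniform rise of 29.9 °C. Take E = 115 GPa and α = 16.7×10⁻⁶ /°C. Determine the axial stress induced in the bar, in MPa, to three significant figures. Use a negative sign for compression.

Free thermal expansion αLΔT = 16.7e-6 · 13800 · 29.9 = 6.891 mm.
The walls impose strain ε = −(6.891)/13800 = -4.9933e-04; σ = Eε = 115000 · -4.9933e-04 = -57.42 MPa.

-57.4 MPa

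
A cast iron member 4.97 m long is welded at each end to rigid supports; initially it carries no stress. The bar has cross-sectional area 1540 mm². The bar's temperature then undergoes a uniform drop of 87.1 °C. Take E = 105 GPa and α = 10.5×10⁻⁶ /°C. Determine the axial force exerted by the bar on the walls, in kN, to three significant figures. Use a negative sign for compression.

148 kN

Free thermal expansion αLΔT = 10.5e-6 · 4970 · -87.1 = -4.545 mm.
The walls impose strain ε = −(-4.545)/4970 = 9.1455e-04; σ = Eε = 105000 · 9.1455e-04 = 96.03 MPa.
Wall reaction R = σ·A = 96.03·1540 = 147900 N = 147.9 kN.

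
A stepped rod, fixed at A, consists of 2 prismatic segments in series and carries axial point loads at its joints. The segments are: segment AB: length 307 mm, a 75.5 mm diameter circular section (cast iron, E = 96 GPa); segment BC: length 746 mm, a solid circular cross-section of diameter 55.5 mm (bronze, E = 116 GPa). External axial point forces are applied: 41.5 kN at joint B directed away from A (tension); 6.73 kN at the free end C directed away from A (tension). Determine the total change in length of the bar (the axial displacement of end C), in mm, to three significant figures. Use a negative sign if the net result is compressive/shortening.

Internal axial forces (sectioning from the free end, tension +): N_BC = 6.73 kN, N_AB = 48.23 kN.
A_AB = 4477 mm².
A_BC = 2419 mm².
δ_AB = 48230·307/(4477·96000) = 0.03445 mm
δ_BC = 6730·746/(2419·116000) = 0.01789 mm
δ = Σδ_i = 0.05234 mm.

0.0523 mm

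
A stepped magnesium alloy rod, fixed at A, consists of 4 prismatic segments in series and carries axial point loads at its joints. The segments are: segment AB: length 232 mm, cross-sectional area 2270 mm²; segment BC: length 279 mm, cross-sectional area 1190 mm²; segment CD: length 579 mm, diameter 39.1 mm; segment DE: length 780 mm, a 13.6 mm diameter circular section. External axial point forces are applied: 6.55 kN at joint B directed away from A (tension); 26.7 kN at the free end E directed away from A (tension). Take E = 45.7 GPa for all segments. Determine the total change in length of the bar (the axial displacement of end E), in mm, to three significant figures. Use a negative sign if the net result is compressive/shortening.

3.63 mm

Internal axial forces (sectioning from the free end, tension +): N_DE = 26.7 kN, N_CD = 26.7 kN, N_BC = 26.7 kN, N_AB = 33.25 kN.
A_CD = 1201 mm².
A_DE = 145.3 mm².
δ_AB = 33250·232/(2270·45700) = 0.07436 mm
δ_BC = 26700·279/(1190·45700) = 0.137 mm
δ_CD = 26700·579/(1201·45700) = 0.2817 mm
δ_DE = 26700·780/(145.3·45700) = 3.137 mm
δ = Σδ_i = 3.63 mm.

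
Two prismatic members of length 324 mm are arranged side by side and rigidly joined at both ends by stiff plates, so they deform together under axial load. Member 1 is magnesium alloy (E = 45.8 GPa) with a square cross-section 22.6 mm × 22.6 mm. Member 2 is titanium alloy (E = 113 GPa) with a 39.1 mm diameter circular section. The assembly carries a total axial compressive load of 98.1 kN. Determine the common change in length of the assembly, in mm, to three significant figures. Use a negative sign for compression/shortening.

-0.200 mm

A_1 = 510.8 mm².
A_2 = 1201 mm².
Equal strain + equilibrium ⇒ each member carries load in proportion to AE: A₁E₁ = 23390000 N, A₂E₂ = 135700000 N, ΣAE = 159100000 N.
δ = PL/ΣAE = -98100·324/159100000 = -0.1998 mm.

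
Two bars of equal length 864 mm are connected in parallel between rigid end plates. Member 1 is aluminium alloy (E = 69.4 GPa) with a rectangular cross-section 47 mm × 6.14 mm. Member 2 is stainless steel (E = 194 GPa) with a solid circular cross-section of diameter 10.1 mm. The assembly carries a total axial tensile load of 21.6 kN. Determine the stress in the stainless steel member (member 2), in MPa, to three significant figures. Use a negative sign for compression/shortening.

A_1 = 288.6 mm².
A_2 = 80.12 mm².
Equal strain + equilibrium ⇒ each member carries load in proportion to AE: A₁E₁ = 20030000 N, A₂E₂ = 15540000 N, ΣAE = 35570000 N.
σ₂ = P·E₂/ΣAE = 21600·194000/35570000 = 117.8 MPa.

118 MPa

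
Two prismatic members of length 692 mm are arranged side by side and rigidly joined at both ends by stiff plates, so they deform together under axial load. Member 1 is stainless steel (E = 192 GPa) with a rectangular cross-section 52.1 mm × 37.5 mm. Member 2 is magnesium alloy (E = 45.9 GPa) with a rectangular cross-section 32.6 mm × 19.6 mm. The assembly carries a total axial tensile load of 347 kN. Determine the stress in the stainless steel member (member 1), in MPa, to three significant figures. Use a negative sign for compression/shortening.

165 MPa

A_1 = 1954 mm².
A_2 = 639 mm².
Equal strain + equilibrium ⇒ each member carries load in proportion to AE: A₁E₁ = 375100000 N, A₂E₂ = 29330000 N, ΣAE = 404400000 N.
σ₁ = P·E₁/ΣAE = 347000·192000/404400000 = 164.7 MPa.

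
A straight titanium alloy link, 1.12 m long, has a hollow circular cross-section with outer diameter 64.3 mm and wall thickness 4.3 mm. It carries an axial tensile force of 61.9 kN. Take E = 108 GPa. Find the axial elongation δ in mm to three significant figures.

A = 810.5 mm².
δ_mech = NL/(AE) = 61900·1120/(810.5·108000) = 0.792 mm.

0.792 mm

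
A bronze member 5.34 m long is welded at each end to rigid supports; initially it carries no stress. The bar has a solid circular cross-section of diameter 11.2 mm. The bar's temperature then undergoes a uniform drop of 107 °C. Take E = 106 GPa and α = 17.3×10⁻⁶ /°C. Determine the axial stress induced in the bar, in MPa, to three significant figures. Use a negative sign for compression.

Free thermal expansion αLΔT = 17.3e-6 · 5340 · -107 = -9.885 mm.
The walls impose strain ε = −(-9.885)/5340 = 1.8511e-03; σ = Eε = 106000 · 1.8511e-03 = 196.2 MPa.

196 MPa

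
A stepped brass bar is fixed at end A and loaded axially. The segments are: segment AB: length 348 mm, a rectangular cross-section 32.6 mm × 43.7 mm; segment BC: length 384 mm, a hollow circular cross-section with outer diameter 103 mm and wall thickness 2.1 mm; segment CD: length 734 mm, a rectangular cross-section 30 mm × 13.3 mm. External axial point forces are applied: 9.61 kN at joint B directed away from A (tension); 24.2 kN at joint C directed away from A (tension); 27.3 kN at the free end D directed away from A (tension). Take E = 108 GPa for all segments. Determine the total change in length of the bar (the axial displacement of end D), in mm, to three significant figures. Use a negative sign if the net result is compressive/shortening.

Internal axial forces (sectioning from the free end, tension +): N_CD = 27.3 kN, N_BC = 51.5 kN, N_AB = 61.11 kN.
A_AB = 1425 mm².
A_BC = 665.7 mm².
A_CD = 399 mm².
δ_AB = 61110·348/(1425·108000) = 0.1382 mm
δ_BC = 51500·384/(665.7·108000) = 0.2751 mm
δ_CD = 27300·734/(399·108000) = 0.465 mm
δ = Σδ_i = 0.8783 mm.

0.878 mm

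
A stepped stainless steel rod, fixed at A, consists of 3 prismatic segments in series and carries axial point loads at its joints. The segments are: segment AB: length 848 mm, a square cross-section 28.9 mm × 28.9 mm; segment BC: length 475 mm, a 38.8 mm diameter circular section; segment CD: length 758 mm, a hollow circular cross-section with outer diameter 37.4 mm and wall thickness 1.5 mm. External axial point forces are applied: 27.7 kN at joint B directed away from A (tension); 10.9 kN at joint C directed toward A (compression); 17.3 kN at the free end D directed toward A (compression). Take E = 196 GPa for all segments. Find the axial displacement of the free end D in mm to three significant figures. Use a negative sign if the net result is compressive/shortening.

Internal axial forces (sectioning from the free end, tension +): N_CD = -17.3 kN, N_BC = -28.2 kN, N_AB = -0.5 kN.
A_AB = 835.2 mm².
A_BC = 1182 mm².
A_CD = 169.2 mm².
δ_AB = -500·848/(835.2·196000) = -0.00259 mm
δ_BC = -28200·475/(1182·196000) = -0.0578 mm
δ_CD = -17300·758/(169.2·196000) = -0.3955 mm
δ = Σδ_i = -0.4559 mm.

-0.456 mm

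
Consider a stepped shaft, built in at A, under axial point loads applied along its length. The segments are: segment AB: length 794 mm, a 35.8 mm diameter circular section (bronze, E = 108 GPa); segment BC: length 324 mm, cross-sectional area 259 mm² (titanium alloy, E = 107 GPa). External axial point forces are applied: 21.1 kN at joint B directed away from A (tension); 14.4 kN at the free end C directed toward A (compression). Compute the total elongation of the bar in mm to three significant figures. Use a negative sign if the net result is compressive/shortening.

Internal axial forces (sectioning from the free end, tension +): N_BC = -14.4 kN, N_AB = 6.7 kN.
A_AB = 1007 mm².
δ_AB = 6700·794/(1007·108000) = 0.04893 mm
δ_BC = -14400·324/(259·107000) = -0.1684 mm
δ = Σδ_i = -0.1194 mm.

-0.119 mm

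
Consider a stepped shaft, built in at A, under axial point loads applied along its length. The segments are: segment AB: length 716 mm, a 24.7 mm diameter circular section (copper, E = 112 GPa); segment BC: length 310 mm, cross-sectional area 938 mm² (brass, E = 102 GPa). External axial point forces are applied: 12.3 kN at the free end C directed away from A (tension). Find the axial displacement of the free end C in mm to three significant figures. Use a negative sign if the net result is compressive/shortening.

0.204 mm

Internal axial forces (sectioning from the free end, tension +): N_BC = 12.3 kN, N_AB = 12.3 kN.
A_AB = 479.2 mm².
δ_AB = 12300·716/(479.2·112000) = 0.1641 mm
δ_BC = 12300·310/(938·102000) = 0.03985 mm
δ = Σδ_i = 0.204 mm.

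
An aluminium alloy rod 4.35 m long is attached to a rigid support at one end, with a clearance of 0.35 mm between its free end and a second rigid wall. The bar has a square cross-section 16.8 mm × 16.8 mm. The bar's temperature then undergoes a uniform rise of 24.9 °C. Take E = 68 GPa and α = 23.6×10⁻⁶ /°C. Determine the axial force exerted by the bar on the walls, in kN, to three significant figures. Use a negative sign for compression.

-9.73 kN

Free thermal expansion αLΔT = 23.6e-6 · 4350 · 24.9 = 2.556 mm.
The walls engage after the gap closes; constrained expansion = 2.556 − 0.35 = 2.206 mm.
The walls impose strain ε = −(2.206)/4350 = -5.0718e-04; σ = Eε = 68000 · -5.0718e-04 = -34.49 MPa.
Wall reaction R = σ·A = -34.49·282.2 = -9734 N = -9.734 kN.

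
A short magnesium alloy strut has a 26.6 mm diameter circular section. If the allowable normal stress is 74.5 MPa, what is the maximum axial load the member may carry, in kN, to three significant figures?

A = 555.7 mm².
P_max = σ_allow · A = 74.5 · 555.7 = 41400 N = 41.4 kN.

41.4 kN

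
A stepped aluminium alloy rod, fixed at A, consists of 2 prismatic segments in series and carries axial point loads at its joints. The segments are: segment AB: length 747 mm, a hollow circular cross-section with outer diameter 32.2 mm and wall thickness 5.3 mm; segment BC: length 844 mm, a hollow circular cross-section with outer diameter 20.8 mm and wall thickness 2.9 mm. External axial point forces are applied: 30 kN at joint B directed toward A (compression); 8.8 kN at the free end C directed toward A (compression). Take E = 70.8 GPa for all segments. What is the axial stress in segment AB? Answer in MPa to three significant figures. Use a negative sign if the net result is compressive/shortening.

Internal axial forces (sectioning from the free end, tension +): N_BC = -8.8 kN, N_AB = -38.8 kN.
A_AB = 447.9 mm².
σ_AB = N_AB/A_AB = -38800/447.9 = -86.63 MPa.

-86.6 MPa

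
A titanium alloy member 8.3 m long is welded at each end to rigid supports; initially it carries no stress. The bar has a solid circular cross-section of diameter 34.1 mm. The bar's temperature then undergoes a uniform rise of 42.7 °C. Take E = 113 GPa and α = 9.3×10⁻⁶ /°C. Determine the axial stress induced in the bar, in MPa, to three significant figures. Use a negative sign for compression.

Free thermal expansion αLΔT = 9.3e-6 · 8300 · 42.7 = 3.296 mm.
The walls impose strain ε = −(3.296)/8300 = -3.9711e-04; σ = Eε = 113000 · -3.9711e-04 = -44.87 MPa.

-44.9 MPa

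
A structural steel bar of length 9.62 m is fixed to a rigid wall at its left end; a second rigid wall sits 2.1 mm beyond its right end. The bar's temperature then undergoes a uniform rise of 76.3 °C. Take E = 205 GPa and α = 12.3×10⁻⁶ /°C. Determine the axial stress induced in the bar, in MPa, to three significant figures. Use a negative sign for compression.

Free thermal expansion αLΔT = 12.3e-6 · 9620 · 76.3 = 9.028 mm.
The walls engage after the gap closes; constrained expansion = 9.028 − 2.1 = 6.928 mm.
The walls impose strain ε = −(6.928)/9620 = -7.2019e-04; σ = Eε = 205000 · -7.2019e-04 = -147.6 MPa.

-148 MPa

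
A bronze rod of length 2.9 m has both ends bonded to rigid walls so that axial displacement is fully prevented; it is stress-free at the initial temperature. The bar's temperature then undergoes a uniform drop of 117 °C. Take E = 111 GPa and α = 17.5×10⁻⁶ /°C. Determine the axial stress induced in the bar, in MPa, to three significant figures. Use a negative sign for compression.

227 MPa

Free thermal expansion αLΔT = 17.5e-6 · 2900 · -117 = -5.938 mm.
The walls impose strain ε = −(-5.938)/2900 = 2.0475e-03; σ = Eε = 111000 · 2.0475e-03 = 227.3 MPa.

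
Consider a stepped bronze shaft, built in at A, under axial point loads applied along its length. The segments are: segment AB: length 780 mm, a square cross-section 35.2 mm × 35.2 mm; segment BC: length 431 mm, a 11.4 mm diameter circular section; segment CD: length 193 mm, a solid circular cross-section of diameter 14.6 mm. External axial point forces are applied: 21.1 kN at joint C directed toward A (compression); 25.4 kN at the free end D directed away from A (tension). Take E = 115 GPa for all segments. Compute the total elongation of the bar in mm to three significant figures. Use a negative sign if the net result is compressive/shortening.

0.436 mm

Internal axial forces (sectioning from the free end, tension +): N_CD = 25.4 kN, N_BC = 4.3 kN, N_AB = 4.3 kN.
A_AB = 1239 mm².
A_BC = 102.1 mm².
A_CD = 167.4 mm².
δ_AB = 4300·780/(1239·115000) = 0.02354 mm
δ_BC = 4300·431/(102.1·115000) = 0.1579 mm
δ_CD = 25400·193/(167.4·115000) = 0.2546 mm
δ = Σδ_i = 0.436 mm.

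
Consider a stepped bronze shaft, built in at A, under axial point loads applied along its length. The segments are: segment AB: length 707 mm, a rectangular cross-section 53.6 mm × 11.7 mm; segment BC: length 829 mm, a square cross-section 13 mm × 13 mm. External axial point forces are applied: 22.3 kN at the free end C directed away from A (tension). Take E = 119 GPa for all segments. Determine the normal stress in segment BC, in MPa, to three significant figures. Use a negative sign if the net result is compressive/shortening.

132 MPa

Internal axial forces (sectioning from the free end, tension +): N_BC = 22.3 kN, N_AB = 22.3 kN.
A_BC = 169 mm².
σ_BC = N_BC/A_BC = 22300/169 = 132 MPa.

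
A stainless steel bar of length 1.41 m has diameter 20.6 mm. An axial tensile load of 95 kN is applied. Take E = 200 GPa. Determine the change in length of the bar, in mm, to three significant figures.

A = 333.3 mm².
δ_mech = NL/(AE) = 95000·1410/(333.3·200000) = 2.01 mm.

2.01 mm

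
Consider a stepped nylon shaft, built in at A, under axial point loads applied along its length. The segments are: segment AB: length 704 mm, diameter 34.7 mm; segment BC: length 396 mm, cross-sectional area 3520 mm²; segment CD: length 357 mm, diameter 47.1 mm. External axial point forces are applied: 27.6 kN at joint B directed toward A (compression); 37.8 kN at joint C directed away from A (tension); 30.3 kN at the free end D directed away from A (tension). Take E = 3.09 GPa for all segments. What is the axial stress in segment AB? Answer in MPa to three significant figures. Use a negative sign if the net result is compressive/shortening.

42.8 MPa

Internal axial forces (sectioning from the free end, tension +): N_CD = 30.3 kN, N_BC = 68.1 kN, N_AB = 40.5 kN.
A_AB = 945.7 mm².
σ_AB = N_AB/A_AB = 40500/945.7 = 42.83 MPa.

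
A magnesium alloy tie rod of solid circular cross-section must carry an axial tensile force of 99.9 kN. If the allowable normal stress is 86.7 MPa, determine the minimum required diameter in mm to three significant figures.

Required area A ≥ P/σ_allow = 99900/86.7 = 1152 mm².
For a solid circular section, d ≥ √(4A/π) = 38.3 mm.

38.3 mm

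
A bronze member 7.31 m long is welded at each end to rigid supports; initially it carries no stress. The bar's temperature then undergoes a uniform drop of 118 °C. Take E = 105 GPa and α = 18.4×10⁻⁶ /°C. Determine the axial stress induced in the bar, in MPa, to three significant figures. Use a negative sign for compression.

228 MPa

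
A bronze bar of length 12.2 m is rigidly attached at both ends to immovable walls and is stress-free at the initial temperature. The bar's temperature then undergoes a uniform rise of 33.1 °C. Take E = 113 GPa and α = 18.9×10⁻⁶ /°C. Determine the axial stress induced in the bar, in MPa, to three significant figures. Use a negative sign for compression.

-70.7 MPa

Free thermal expansion αLΔT = 18.9e-6 · 12200 · 33.1 = 7.632 mm.
The walls impose strain ε = −(7.632)/12200 = -6.2559e-04; σ = Eε = 113000 · -6.2559e-04 = -70.69 MPa.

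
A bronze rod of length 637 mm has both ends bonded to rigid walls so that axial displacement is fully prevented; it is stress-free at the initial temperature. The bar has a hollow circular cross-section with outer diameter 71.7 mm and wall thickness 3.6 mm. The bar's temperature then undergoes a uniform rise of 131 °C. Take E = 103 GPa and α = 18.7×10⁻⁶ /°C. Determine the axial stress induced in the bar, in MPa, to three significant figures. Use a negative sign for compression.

-252 MPa

Free thermal expansion αLΔT = 18.7e-6 · 637 · 131 = 1.56 mm.
The walls impose strain ε = −(1.56)/637 = -2.4497e-03; σ = Eε = 103000 · -2.4497e-03 = -252.3 MPa.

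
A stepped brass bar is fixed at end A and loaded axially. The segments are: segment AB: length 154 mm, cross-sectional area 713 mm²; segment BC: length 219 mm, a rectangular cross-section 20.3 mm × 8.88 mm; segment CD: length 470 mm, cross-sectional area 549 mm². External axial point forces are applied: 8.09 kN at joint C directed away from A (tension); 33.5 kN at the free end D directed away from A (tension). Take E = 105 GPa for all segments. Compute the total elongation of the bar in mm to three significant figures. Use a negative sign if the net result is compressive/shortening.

0.840 mm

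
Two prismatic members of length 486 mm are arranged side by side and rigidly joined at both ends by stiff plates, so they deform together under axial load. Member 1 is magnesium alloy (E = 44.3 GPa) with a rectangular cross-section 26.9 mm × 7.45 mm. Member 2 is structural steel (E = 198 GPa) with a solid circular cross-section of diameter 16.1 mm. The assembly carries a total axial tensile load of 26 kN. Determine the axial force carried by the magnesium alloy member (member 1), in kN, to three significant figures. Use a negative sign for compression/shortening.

A_1 = 200.4 mm².
A_2 = 203.6 mm².
Equal strain + equilibrium ⇒ each member carries load in proportion to AE: A₁E₁ = 8878000 N, A₂E₂ = 40310000 N, ΣAE = 49190000 N.
F₁ = P·A₁E₁/ΣAE = 26000·8878000/49190000 = 4693 N.

4.69 kN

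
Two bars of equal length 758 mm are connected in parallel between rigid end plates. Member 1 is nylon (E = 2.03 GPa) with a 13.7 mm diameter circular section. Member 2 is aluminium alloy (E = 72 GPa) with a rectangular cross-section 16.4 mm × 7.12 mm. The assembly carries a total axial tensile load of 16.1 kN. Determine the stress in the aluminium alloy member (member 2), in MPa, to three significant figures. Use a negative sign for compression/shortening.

A_1 = 147.4 mm².
A_2 = 116.8 mm².
Equal strain + equilibrium ⇒ each member carries load in proportion to AE: A₁E₁ = 299200 N, A₂E₂ = 8407000 N, ΣAE = 8707000 N.
σ₂ = P·E₂/ΣAE = 16100·72000/8707000 = 133.1 MPa.

133 MPa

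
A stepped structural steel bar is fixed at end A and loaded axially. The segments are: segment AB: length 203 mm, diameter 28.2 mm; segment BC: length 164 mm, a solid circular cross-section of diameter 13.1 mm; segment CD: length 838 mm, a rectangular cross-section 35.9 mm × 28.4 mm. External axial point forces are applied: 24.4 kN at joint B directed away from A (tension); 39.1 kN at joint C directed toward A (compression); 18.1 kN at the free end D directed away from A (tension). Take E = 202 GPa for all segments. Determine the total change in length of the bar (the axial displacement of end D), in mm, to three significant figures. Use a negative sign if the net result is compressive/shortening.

Internal axial forces (sectioning from the free end, tension +): N_CD = 18.1 kN, N_BC = -21 kN, N_AB = 3.4 kN.
A_AB = 624.6 mm².
A_BC = 134.8 mm².
A_CD = 1020 mm².
δ_AB = 3400·203/(624.6·202000) = 0.005471 mm
δ_BC = -21000·164/(134.8·202000) = -0.1265 mm
δ_CD = 18100·838/(1020·202000) = 0.07365 mm
δ = Σδ_i = -0.04738 mm.

-0.0474 mm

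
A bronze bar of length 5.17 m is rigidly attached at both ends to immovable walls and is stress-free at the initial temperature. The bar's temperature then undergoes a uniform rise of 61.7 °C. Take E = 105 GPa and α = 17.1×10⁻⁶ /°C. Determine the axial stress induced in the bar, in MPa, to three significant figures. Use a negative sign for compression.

-111 MPa

Free thermal expansion αLΔT = 17.1e-6 · 5170 · 61.7 = 5.455 mm.
The walls impose strain ε = −(5.455)/5170 = -1.0551e-03; σ = Eε = 105000 · -1.0551e-03 = -110.8 MPa.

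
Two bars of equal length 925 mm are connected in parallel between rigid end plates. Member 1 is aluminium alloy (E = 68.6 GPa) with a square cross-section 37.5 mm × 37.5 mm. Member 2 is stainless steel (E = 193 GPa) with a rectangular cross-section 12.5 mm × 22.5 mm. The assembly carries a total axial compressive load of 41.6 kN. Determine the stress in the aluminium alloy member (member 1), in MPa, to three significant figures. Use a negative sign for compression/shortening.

-18.9 MPa

A_1 = 1406 mm².
A_2 = 281.2 mm².
Equal strain + equilibrium ⇒ each member carries load in proportion to AE: A₁E₁ = 96470000 N, A₂E₂ = 54280000 N, ΣAE = 150800000 N.
σ₁ = P·E₁/ΣAE = -41600·68600/150800000 = -18.93 MPa.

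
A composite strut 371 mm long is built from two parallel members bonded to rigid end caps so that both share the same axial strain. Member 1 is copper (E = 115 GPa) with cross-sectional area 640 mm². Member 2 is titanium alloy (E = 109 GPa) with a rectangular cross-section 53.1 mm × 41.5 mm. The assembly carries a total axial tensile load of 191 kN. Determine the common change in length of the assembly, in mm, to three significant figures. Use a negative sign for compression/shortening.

A_2 = 2204 mm².
Equal strain + equilibrium ⇒ each member carries load in proportion to AE: A₁E₁ = 73600000 N, A₂E₂ = 240200000 N, ΣAE = 313800000 N.
δ = PL/ΣAE = 191000·371/313800000 = 0.2258 mm.

0.226 mm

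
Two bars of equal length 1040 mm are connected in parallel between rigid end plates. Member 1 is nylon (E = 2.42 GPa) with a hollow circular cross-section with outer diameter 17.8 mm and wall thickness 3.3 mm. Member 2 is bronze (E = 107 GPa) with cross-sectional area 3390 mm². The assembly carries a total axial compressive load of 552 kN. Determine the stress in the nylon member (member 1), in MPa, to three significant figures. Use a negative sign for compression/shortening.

-3.68 MPa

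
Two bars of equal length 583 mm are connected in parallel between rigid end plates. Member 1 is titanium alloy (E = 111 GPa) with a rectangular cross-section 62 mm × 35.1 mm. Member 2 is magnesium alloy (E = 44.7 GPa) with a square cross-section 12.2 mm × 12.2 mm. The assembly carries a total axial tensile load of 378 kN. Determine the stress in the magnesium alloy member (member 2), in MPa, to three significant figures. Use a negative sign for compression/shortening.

68.1 MPa

A_1 = 2176 mm².
A_2 = 148.8 mm².
Equal strain + equilibrium ⇒ each member carries load in proportion to AE: A₁E₁ = 241600000 N, A₂E₂ = 6653000 N, ΣAE = 248200000 N.
σ₂ = P·E₂/ΣAE = 378000·44700/248200000 = 68.07 MPa.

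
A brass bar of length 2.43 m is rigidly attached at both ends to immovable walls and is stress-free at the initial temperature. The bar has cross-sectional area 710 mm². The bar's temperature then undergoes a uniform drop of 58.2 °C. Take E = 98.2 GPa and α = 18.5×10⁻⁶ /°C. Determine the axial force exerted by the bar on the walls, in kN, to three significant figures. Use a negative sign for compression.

Free thermal expansion αLΔT = 18.5e-6 · 2430 · -58.2 = -2.616 mm.
The walls impose strain ε = −(-2.616)/2430 = 1.0767e-03; σ = Eε = 98200 · 1.0767e-03 = 105.7 MPa.
Wall reaction R = σ·A = 105.7·710 = 75070 N = 75.07 kN.

75.1 kN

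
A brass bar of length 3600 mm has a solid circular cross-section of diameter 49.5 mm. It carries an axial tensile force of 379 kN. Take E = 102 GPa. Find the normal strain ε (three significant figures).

0.00193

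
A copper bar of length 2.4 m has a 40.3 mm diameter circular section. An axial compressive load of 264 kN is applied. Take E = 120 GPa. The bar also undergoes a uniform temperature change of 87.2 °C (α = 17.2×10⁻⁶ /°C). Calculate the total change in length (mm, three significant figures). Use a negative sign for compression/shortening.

A = 1276 mm².
δ_mech = NL/(AE) = -264000·2400/(1276·120000) = -4.139 mm.
δ_thermal = αLΔT = 17.2e-6·2400·87.2 = 3.6 mm.
δ = δ_mech + δ_thermal = -0.5398 mm.

-0.540 mm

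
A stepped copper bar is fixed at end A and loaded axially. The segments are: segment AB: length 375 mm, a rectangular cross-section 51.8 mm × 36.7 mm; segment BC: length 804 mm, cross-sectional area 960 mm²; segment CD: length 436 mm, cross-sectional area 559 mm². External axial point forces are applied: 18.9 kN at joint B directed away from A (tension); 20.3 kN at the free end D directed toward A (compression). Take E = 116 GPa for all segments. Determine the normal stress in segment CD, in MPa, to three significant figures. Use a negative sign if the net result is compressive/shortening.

-36.3 MPa

Internal axial forces (sectioning from the free end, tension +): N_CD = -20.3 kN, N_BC = -20.3 kN, N_AB = -1.4 kN.
σ_CD = N_CD/A_CD = -20300/559 = -36.31 MPa.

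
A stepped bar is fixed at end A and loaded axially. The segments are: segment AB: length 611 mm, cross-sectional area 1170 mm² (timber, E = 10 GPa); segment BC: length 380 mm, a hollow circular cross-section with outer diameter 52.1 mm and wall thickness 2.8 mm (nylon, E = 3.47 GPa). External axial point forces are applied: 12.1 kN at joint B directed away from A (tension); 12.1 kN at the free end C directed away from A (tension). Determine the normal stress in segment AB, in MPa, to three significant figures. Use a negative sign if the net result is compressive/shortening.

20.7 MPa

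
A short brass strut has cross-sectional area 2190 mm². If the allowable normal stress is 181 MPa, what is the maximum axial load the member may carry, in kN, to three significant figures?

P_max = σ_allow · A = 181 · 2190 = 396400 N = 396.4 kN.

396 kN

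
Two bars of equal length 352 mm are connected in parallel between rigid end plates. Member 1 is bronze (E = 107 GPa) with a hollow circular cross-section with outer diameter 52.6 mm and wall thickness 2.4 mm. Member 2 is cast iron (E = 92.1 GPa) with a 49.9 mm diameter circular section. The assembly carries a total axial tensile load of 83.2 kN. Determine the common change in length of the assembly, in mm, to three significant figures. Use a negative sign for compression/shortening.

0.133 mm

A_1 = 378.5 mm².
A_2 = 1956 mm².
Equal strain + equilibrium ⇒ each member carries load in proportion to AE: A₁E₁ = 40500000 N, A₂E₂ = 180100000 N, ΣAE = 220600000 N.
δ = PL/ΣAE = 83200·352/220600000 = 0.1327 mm.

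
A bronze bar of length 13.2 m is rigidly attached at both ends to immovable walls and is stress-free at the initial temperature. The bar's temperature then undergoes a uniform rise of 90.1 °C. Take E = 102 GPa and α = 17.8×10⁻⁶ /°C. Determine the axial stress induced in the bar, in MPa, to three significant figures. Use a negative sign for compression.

Free thermal expansion αLΔT = 17.8e-6 · 13200 · 90.1 = 21.17 mm.
The walls impose strain ε = −(21.17)/13200 = -1.6038e-03; σ = Eε = 102000 · -1.6038e-03 = -163.6 MPa.

-164 MPa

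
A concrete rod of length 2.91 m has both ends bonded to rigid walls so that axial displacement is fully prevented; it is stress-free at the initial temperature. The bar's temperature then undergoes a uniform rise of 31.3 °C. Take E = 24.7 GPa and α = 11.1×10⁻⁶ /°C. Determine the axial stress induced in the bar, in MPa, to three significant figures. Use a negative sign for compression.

-8.58 MPa

Free thermal expansion αLΔT = 11.1e-6 · 2910 · 31.3 = 1.011 mm.
The walls impose strain ε = −(1.011)/2910 = -3.4743e-04; σ = Eε = 24700 · -3.4743e-04 = -8.582 MPa.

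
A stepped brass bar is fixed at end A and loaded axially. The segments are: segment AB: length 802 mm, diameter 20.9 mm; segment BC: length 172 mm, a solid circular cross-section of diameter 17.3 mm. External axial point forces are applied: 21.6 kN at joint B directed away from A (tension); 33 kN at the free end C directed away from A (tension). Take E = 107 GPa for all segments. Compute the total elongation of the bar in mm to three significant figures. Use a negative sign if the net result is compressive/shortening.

Internal axial forces (sectioning from the free end, tension +): N_BC = 33 kN, N_AB = 54.6 kN.
A_AB = 343.1 mm².
A_BC = 235.1 mm².
δ_AB = 54600·802/(343.1·107000) = 1.193 mm
δ_BC = 33000·172/(235.1·107000) = 0.2257 mm
δ = Σδ_i = 1.419 mm.

1.42 mm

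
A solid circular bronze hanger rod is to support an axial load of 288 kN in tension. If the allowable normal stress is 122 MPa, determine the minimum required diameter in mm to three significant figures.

Required area A ≥ P/σ_allow = 288000/122 = 2361 mm².
For a solid circular section, d ≥ √(4A/π) = 54.82 mm.

54.8 mm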